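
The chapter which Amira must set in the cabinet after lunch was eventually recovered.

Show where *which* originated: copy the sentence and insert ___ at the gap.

The chapter which Amira must set ___ in the cabinet after lunch was eventually recovered.

'which' is the direct object of 'set'. The gap is right after 'set'.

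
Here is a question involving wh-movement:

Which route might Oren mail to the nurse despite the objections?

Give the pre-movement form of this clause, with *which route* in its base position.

The filler 'which route' is interpreted as the direct object of 'mail'. Wh-movement fronts it, leaving a gap right after 'mail':
Which route might Oren mail ___ to the nurse despite the objections?

Oren might mail which route to the nurse despite the objections.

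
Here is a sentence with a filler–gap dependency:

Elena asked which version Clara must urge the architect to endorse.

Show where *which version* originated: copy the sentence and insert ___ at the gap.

Elena asked which version Clara must urge the architect to endorse ___.

Pre-movement form: Clara must urge the architect to endorse which version.
The filler 'which version' is interpreted as the direct object of 'endorse'. The gap is right after 'endorse'.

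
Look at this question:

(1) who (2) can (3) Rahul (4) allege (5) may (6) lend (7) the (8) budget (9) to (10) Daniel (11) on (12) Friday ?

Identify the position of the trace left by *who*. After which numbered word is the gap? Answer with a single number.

4

In situ: Rahul can allege who may lend the budget to Daniel on Friday.
'who' is the subject of the clause embedded under 'allege'. Wh-movement fronts it, leaving a gap right after 'allege':
Who can Rahul allege ___ may lend the budget to Daniel on Friday?
'allege' is word 4.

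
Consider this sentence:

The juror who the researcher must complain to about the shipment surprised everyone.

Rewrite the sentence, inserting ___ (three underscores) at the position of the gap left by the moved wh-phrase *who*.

The juror who the researcher must complain to ___ about the shipment surprised everyone.

The filler 'who' is interpreted as the object of the preposition 'to'. The gap is right after 'to'.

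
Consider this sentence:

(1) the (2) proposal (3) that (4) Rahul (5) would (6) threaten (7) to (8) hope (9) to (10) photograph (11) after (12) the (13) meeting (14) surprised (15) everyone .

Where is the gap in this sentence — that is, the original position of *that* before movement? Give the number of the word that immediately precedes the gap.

'that' functions as the direct object of 'photograph'. Fronting leaves a gap immediately after 'photograph':
The proposal that Rahul would threaten to hope to photograph ___ after the meeting surprised everyone.
'photograph' is word 10.

10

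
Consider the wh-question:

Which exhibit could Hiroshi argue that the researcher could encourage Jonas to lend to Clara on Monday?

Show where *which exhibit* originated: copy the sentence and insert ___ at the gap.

Underlying clause: Hiroshi could argue that the researcher could encourage Jonas to lend which exhibit to Clara on Monday.
The filler 'which exhibit' is interpreted as the direct object of 'lend'. The gap is right after 'lend'.

Which exhibit could Hiroshi argue that the researcher could encourage Jonas to lend ___ to Clara on Monday?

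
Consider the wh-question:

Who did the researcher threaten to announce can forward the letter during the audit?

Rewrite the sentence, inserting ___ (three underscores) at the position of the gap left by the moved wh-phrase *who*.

Underlying clause: The researcher did threaten to announce who can forward the letter during the audit.
'who' functions as the subject of the clause embedded under 'announce'. The gap is right after 'announce'.

Who did the researcher threaten to announce ___ can forward the letter during the audit?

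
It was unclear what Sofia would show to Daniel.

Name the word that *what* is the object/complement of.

Before movement: Sofia would show what to Daniel.
The filler 'what' is interpreted as the direct object of 'show'. Wh-movement fronts it, leaving a gap right after 'show':
It was unclear what Sofia would show ___ to Daniel.

show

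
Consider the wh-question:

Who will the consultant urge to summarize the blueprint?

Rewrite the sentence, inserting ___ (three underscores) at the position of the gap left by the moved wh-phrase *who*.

Pre-movement form: The consultant will urge who to summarize the blueprint.
The filler 'who' is interpreted as the direct object of 'urge'. The gap is right after 'urge'.

Who will the consultant urge ___ to summarize the blueprint?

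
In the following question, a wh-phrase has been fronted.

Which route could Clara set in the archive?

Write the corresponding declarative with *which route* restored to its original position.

Clara could set which route in the archive.

The filler 'which route' is interpreted as the direct object of 'set'. It moves to the left edge, and the trace sits right after 'set':
Which route could Clara set ___ in the archive?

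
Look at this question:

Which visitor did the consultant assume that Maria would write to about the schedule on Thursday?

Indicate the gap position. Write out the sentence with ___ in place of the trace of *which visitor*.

Which visitor did the consultant assume that Maria would write to ___ about the schedule on Thursday?

Underlying clause: The consultant did assume that Maria would write to which visitor about the schedule on Thursday.
'which visitor' is the object of the preposition 'to'. The gap is right after 'to'.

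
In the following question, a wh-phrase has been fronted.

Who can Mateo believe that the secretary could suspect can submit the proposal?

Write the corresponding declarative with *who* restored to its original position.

'who' functions as the subject of the clause embedded under 'suspect'. It moves to the left edge, and the trace sits right after 'suspect':
Who can Mateo believe that the secretary could suspect ___ can submit the proposal?

Mateo can believe that the secretary could suspect who can submit the proposal.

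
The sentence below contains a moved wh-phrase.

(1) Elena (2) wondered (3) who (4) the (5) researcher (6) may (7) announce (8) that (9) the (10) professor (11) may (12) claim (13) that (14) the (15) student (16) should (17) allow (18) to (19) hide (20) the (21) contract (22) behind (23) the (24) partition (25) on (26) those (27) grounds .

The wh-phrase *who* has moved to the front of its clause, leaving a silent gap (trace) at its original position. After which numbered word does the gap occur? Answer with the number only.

17

In situ: The researcher may announce that the professor may claim that the student should allow who to hide the contract behind the partition on those grounds.
'who' is the direct object of 'allow'. Wh-movement fronts it, leaving a gap right after 'allow':
Elena wondered who the researcher may announce that the professor may claim that the student should allow ___ to hide the contract behind the partition on those grounds.
'allow' is word 17.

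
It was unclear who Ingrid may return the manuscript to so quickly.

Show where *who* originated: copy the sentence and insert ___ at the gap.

It was unclear who Ingrid may return the manuscript to ___ so quickly.

Pre-movement form: Ingrid may return the manuscript to who so quickly.
'who' is the object of the preposition 'to' (recipient of 'return'). The gap is right after 'to'.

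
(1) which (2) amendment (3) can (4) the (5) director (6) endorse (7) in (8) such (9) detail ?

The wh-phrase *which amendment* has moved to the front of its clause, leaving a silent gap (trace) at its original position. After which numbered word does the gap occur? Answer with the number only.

Underlying clause: The director can endorse which amendment in such detail.
'which amendment' functions as the direct object of 'endorse'. It moves to the left edge, and the trace sits right after 'endorse':
Which amendment can the director endorse ___ in such detail?
'endorse' is word 6.

6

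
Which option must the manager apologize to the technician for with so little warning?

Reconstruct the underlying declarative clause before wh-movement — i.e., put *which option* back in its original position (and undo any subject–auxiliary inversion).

The filler 'which option' is interpreted as the object of the preposition 'for'. Fronting leaves a gap immediately after 'for':
Which option must the manager apologize to the technician for ___ with so little warning?

The manager must apologize to the technician for which option with so little warning.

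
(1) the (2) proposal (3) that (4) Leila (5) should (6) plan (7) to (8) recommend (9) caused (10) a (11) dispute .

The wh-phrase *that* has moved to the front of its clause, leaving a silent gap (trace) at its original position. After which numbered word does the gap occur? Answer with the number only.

The filler 'that' is interpreted as the direct object of 'recommend'. It moves to the left edge, and the trace sits right after 'recommend':
The proposal that Leila should plan to recommend ___ caused a dispute.
'recommend' is word 8.

8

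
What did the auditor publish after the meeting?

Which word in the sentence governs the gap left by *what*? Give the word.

publish

In situ: The auditor did publish what after the meeting.
'what' functions as the direct object of 'publish'. Wh-movement fronts it, leaving a gap right after 'publish':
What did the auditor publish ___ after the meeting?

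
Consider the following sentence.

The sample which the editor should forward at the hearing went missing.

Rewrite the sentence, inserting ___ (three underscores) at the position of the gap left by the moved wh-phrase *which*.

The sample which the editor should forward ___ at the hearing went missing.

'which' functions as the direct object of 'forward'. The gap is right after 'forward'.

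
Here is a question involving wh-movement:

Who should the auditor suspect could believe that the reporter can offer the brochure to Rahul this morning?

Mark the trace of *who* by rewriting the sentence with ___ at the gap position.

Before movement: The auditor should suspect who could believe that the reporter can offer the brochure to Rahul this morning.
'who' is the subject of the clause embedded under 'suspect'. The gap is right after 'suspect'.

Who should the auditor suspect ___ could believe that the reporter can offer the brochure to Rahul this morning?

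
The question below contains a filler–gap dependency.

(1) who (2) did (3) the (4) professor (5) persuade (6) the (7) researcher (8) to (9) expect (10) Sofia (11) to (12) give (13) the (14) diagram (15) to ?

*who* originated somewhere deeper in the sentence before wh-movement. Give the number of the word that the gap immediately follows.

Before movement: The professor did persuade the researcher to expect Sofia to give the diagram to who.
'who' functions as the object of the preposition 'to' (recipient of 'give'). Fronting leaves a gap immediately after 'to':
Who did the professor persuade the researcher to expect Sofia to give the diagram to ___?
'to' is word 15.

15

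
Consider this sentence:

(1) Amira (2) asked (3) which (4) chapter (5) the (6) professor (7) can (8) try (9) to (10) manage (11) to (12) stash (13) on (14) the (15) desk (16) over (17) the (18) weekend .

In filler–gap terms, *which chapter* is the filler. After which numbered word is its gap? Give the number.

12

Before movement: The professor can try to manage to stash which chapter on the desk over the weekend.
'which chapter' functions as the direct object of 'stash'. Fronting leaves a gap immediately after 'stash':
Amira asked which chapter the professor can try to manage to stash ___ on the desk over the weekend.
'stash' is word 12.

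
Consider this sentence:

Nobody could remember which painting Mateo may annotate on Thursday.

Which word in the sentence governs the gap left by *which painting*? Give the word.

Underlying clause: Mateo may annotate which painting on Thursday.
'which painting' functions as the direct object of 'annotate'. It moves to the left edge, and the trace sits right after 'annotate':
Nobody could remember which painting Mateo may annotate ___ on Thursday.

annotate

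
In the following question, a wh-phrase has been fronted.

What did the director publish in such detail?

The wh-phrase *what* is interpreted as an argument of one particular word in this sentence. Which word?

publish

Underlying clause: The director did publish what in such detail.
'what' functions as the direct object of 'publish'. Wh-movement fronts it, leaving a gap right after 'publish':
What did the director publish ___ in such detail?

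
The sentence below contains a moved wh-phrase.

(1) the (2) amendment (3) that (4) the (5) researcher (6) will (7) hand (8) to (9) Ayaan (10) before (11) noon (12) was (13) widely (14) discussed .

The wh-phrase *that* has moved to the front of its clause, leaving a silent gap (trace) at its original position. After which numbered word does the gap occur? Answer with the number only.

7

The filler 'that' is interpreted as the direct object of 'hand'. Wh-movement fronts it, leaving a gap right after 'hand':
The amendment that the researcher will hand ___ to Ayaan before noon was widely discussed.
'hand' is word 7.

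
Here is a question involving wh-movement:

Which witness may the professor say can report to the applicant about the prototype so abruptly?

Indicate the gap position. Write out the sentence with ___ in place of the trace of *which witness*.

Which witness may the professor say ___ can report to the applicant about the prototype so abruptly?

Before movement: The professor may say which witness can report to the applicant about the prototype so abruptly.
The filler 'which witness' is interpreted as the subject of the clause embedded under 'say'. The gap is right after 'say'.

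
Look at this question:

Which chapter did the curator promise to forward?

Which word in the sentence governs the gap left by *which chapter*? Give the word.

forward

Before movement: The curator did promise to forward which chapter.
The filler 'which chapter' is interpreted as the direct object of 'forward'. It moves to the left edge, and the trace sits right after 'forward':
Which chapter did the curator promise to forward ___?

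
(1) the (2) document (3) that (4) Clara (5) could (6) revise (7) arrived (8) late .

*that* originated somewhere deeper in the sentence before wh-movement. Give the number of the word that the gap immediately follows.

6

The filler 'that' is interpreted as the direct object of 'revise'. Fronting leaves a gap immediately after 'revise':
The document that Clara could revise ___ arrived late.
'revise' is word 6.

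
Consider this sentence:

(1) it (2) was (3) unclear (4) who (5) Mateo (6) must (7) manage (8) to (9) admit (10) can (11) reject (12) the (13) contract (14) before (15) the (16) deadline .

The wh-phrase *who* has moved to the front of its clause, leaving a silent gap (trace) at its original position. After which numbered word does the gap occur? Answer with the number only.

9

Before movement: Mateo must manage to admit who can reject the contract before the deadline.
'who' functions as the subject of the clause embedded under 'admit'. Fronting leaves a gap immediately after 'admit':
It was unclear who Mateo must manage to admit ___ can reject the contract before the deadline.
'admit' is word 9.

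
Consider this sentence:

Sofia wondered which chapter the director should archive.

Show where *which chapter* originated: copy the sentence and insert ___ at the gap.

Sofia wondered which chapter the director should archive ___.

Before movement: The director should archive which chapter.
'which chapter' is the direct object of 'archive'. The gap is right after 'archive'.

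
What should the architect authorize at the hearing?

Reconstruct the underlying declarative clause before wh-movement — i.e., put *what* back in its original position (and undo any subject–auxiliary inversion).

'what' is the direct object of 'authorize'. Wh-movement fronts it, leaving a gap right after 'authorize':
What should the architect authorize ___ at the hearing?

The architect should authorize what at the hearing.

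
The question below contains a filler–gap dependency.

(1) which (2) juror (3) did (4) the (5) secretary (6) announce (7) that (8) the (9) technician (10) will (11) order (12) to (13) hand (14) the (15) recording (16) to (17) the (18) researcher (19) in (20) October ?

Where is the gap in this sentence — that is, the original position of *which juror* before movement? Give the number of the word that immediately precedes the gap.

In situ: The secretary did announce that the technician will order which juror to hand the recording to the researcher in October.
The filler 'which juror' is interpreted as the direct object of 'order'. Fronting leaves a gap immediately after 'order':
Which juror did the secretary announce that the technician will order ___ to hand the recording to the researcher in October?
'order' is word 11.

11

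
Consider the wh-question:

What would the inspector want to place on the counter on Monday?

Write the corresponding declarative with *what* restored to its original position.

The inspector would want to place what on the counter on Monday.

'what' is the direct object of 'place'. Wh-movement fronts it, leaving a gap right after 'place':
What would the inspector want to place ___ on the counter on Monday?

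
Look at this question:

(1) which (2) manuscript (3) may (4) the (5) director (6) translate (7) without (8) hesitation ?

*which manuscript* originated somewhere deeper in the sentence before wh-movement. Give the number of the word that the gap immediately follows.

6

Before movement: The director may translate which manuscript without hesitation.
The filler 'which manuscript' is interpreted as the direct object of 'translate'. Wh-movement fronts it, leaving a gap right after 'translate':
Which manuscript may the director translate ___ without hesitation?
'translate' is word 6.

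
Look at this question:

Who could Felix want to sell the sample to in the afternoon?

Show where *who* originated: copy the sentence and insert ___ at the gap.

Who could Felix want to sell the sample to ___ in the afternoon?

Before movement: Felix could want to sell the sample to who in the afternoon.
'who' is the object of the preposition 'to' (recipient of 'sell'). The gap is right after 'to'.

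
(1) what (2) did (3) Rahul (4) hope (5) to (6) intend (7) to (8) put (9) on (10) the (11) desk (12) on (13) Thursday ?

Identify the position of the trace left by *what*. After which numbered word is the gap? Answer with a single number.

8

Underlying clause: Rahul did hope to intend to put what on the desk on Thursday.
'what' functions as the direct object of 'put'. It moves to the left edge, and the trace sits right after 'put':
What did Rahul hope to intend to put ___ on the desk on Thursday?
'put' is word 8.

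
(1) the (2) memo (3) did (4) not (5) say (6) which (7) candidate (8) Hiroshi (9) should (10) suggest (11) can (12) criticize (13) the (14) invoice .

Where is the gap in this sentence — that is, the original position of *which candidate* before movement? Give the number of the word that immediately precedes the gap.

10

Before movement: Hiroshi should suggest which candidate can criticize the invoice.
'which candidate' is the subject of the clause embedded under 'suggest'. It moves to the left edge, and the trace sits right after 'suggest':
The memo did not say which candidate Hiroshi should suggest ___ can criticize the invoice.
'suggest' is word 10.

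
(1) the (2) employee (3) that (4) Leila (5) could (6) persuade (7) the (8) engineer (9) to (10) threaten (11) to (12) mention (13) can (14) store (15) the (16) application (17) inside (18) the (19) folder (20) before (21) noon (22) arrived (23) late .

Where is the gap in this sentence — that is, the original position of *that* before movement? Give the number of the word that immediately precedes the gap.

'that' functions as the subject of the clause embedded under 'mention'. It moves to the left edge, and the trace sits right after 'mention':
The employee that Leila could persuade the engineer to threaten to mention ___ can store the application inside the folder before noon arrived late.
'mention' is word 12.

12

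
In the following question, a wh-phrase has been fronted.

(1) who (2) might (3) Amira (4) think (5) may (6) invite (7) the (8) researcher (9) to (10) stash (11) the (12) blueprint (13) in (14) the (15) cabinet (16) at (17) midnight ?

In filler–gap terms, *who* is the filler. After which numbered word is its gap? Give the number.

Underlying clause: Amira might think who may invite the researcher to stash the blueprint in the cabinet at midnight.
The filler 'who' is interpreted as the subject of the clause embedded under 'think'. It moves to the left edge, and the trace sits right after 'think':
Who might Amira think ___ may invite the researcher to stash the blueprint in the cabinet at midnight?
'think' is word 4.

4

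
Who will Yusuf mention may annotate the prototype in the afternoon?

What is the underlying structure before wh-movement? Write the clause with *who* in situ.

The filler 'who' is interpreted as the subject of the clause embedded under 'mention'. It moves to the left edge, and the trace sits right after 'mention':
Who will Yusuf mention ___ may annotate the prototype in the afternoon?

Yusuf will mention who may annotate the prototype in the afternoon.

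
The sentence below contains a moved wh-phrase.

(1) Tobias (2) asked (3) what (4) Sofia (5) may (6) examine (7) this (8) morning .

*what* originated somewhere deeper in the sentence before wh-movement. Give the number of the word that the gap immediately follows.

6

In situ: Sofia may examine what this morning.
'what' functions as the direct object of 'examine'. Fronting leaves a gap immediately after 'examine':
Tobias asked what Sofia may examine ___ this morning.
'examine' is word 6.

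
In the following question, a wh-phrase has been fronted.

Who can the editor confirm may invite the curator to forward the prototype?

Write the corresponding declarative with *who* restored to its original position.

'who' functions as the subject of the clause embedded under 'confirm'. Fronting leaves a gap immediately after 'confirm':
Who can the editor confirm ___ may invite the curator to forward the prototype?

The editor can confirm who may invite the curator to forward the prototype.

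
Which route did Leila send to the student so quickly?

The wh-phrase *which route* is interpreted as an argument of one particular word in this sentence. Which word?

send

Underlying clause: Leila did send which route to the student so quickly.
'which route' is the direct object of 'send'. It moves to the left edge, and the trace sits right after 'send':
Which route did Leila send ___ to the student so quickly?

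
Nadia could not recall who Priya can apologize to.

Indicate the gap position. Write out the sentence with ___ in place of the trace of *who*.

Before movement: Priya can apologize to who.
The filler 'who' is interpreted as the object of the preposition 'to'. The gap is right after 'to'.

Nadia could not recall who Priya can apologize to ___.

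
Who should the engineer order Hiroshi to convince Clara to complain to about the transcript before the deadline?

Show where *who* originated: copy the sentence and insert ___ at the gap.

Who should the engineer order Hiroshi to convince Clara to complain to ___ about the transcript before the deadline?

Underlying clause: The engineer should order Hiroshi to convince Clara to complain to who about the transcript before the deadline.
'who' is the object of the preposition 'to'. The gap is right after 'to'.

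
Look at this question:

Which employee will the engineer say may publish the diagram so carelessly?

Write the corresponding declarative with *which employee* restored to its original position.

'which employee' is the subject of the clause embedded under 'say'. It moves to the left edge, and the trace sits right after 'say':
Which employee will the engineer say ___ may publish the diagram so carelessly?

The engineer will say which employee may publish the diagram so carelessly.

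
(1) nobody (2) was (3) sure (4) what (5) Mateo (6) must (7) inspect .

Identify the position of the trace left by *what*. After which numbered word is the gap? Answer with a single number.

7

Pre-movement form: Mateo must inspect what.
The filler 'what' is interpreted as the direct object of 'inspect'. Wh-movement fronts it, leaving a gap right after 'inspect':
Nobody was sure what Mateo must inspect ___.
'inspect' is word 7.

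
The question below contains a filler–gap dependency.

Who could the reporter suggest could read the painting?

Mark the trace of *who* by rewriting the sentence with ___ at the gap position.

Underlying clause: The reporter could suggest who could read the painting.
'who' is the subject of the clause embedded under 'suggest'. The gap is right after 'suggest'.

Who could the reporter suggest ___ could read the painting?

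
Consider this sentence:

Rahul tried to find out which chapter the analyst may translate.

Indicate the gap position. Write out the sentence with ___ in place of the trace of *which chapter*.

Rahul tried to find out which chapter the analyst may translate ___.

Pre-movement form: The analyst may translate which chapter.
'which chapter' is the direct object of 'translate'. The gap is right after 'translate'.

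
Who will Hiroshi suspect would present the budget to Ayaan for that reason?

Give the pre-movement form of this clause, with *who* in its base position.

Hiroshi will suspect who would present the budget to Ayaan for that reason.

'who' functions as the subject of the clause embedded under 'suspect'. Fronting leaves a gap immediately after 'suspect':
Who will Hiroshi suspect ___ would present the budget to Ayaan for that reason?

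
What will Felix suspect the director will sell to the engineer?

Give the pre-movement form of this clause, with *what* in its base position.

'what' functions as the direct object of 'sell'. It moves to the left edge, and the trace sits right after 'sell':
What will Felix suspect the director will sell ___ to the engineer?

Felix will suspect the director will sell what to the engineer.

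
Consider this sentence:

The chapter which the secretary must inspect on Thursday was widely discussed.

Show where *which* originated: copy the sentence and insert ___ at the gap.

The chapter which the secretary must inspect ___ on Thursday was widely discussed.

'which' functions as the direct object of 'inspect'. The gap is right after 'inspect'.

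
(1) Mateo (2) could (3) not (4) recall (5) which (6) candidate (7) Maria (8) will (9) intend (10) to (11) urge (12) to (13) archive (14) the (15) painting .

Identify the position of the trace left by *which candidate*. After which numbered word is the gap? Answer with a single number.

Underlying clause: Maria will intend to urge which candidate to archive the painting.
The filler 'which candidate' is interpreted as the direct object of 'urge'. Fronting leaves a gap immediately after 'urge':
Mateo could not recall which candidate Maria will intend to urge ___ to archive the painting.
'urge' is word 11.

11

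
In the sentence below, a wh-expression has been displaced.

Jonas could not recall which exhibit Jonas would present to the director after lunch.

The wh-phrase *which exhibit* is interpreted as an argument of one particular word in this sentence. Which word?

present

Pre-movement form: Jonas would present which exhibit to the director after lunch.
'which exhibit' is the direct object of 'present'. It moves to the left edge, and the trace sits right after 'present':
Jonas could not recall which exhibit Jonas would present ___ to the director after lunch.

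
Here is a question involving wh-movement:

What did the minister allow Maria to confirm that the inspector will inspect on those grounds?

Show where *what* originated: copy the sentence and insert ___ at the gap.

Underlying clause: The minister did allow Maria to confirm that the inspector will inspect what on those grounds.
'what' is the direct object of 'inspect'. The gap is right after 'inspect'.

What did the minister allow Maria to confirm that the inspector will inspect ___ on those grounds?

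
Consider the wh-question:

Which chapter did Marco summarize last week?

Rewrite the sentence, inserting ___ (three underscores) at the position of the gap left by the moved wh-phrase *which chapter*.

In situ: Marco did summarize which chapter last week.
'which chapter' functions as the direct object of 'summarize'. The gap is right after 'summarize'.

Which chapter did Marco summarize ___ last week?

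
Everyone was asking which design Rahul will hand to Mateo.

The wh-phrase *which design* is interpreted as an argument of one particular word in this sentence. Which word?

Before movement: Rahul will hand which design to Mateo.
The filler 'which design' is interpreted as the direct object of 'hand'. Fronting leaves a gap immediately after 'hand':
Everyone was asking which design Rahul will hand ___ to Mateo.

hand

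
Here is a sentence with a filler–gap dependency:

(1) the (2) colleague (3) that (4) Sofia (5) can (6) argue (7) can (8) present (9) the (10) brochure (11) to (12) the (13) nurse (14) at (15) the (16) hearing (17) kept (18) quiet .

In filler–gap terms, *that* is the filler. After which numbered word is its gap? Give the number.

6

'that' functions as the subject of the clause embedded under 'argue'. Wh-movement fronts it, leaving a gap right after 'argue':
The colleague that Sofia can argue ___ can present the brochure to the nurse at the hearing kept quiet.
'argue' is word 6.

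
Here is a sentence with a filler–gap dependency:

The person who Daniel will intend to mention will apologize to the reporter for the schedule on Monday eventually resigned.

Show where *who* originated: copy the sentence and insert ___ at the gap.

'who' functions as the subject of the clause embedded under 'mention'. The gap is right after 'mention'.

The person who Daniel will intend to mention ___ will apologize to the reporter for the schedule on Monday eventually resigned.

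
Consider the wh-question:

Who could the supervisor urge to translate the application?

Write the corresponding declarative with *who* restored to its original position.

The filler 'who' is interpreted as the direct object of 'urge'. Fronting leaves a gap immediately after 'urge':
Who could the supervisor urge ___ to translate the application?

The supervisor could urge who to translate the application.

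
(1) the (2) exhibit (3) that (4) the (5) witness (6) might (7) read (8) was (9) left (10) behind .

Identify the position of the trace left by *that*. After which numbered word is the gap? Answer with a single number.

7

The filler 'that' is interpreted as the direct object of 'read'. It moves to the left edge, and the trace sits right after 'read':
The exhibit that the witness might read ___ was left behind.
'read' is word 7.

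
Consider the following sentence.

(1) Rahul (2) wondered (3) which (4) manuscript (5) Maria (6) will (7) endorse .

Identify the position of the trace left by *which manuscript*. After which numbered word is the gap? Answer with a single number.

In situ: Maria will endorse which manuscript.
The filler 'which manuscript' is interpreted as the direct object of 'endorse'. It moves to the left edge, and the trace sits right after 'endorse':
Rahul wondered which manuscript Maria will endorse ___.
'endorse' is word 7.

7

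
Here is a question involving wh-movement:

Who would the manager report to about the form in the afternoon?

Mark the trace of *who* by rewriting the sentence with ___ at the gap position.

In situ: The manager would report to who about the form in the afternoon.
'who' functions as the object of the preposition 'to'. The gap is right after 'to'.

Who would the manager report to ___ about the form in the afternoon?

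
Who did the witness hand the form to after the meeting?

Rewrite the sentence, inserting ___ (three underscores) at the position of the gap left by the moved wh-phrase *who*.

Who did the witness hand the form to ___ after the meeting?

Pre-movement form: The witness did hand the form to who after the meeting.
The filler 'who' is interpreted as the object of the preposition 'to' (recipient of 'hand'). The gap is right after 'to'.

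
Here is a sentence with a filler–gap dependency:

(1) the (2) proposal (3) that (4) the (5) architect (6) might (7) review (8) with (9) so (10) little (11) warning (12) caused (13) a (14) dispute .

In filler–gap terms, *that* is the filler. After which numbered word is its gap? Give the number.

'that' is the direct object of 'review'. It moves to the left edge, and the trace sits right after 'review':
The proposal that the architect might review ___ with so little warning caused a dispute.
'review' is word 7.

7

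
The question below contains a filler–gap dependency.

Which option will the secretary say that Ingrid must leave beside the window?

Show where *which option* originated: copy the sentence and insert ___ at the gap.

Pre-movement form: The secretary will say that Ingrid must leave which option beside the window.
'which option' is the direct object of 'leave'. The gap is right after 'leave'.

Which option will the secretary say that Ingrid must leave ___ beside the window?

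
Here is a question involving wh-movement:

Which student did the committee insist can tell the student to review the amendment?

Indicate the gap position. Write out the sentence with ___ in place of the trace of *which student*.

Which student did the committee insist ___ can tell the student to review the amendment?

Before movement: The committee did insist which student can tell the student to review the amendment.
The filler 'which student' is interpreted as the subject of the clause embedded under 'insist'. The gap is right after 'insist'.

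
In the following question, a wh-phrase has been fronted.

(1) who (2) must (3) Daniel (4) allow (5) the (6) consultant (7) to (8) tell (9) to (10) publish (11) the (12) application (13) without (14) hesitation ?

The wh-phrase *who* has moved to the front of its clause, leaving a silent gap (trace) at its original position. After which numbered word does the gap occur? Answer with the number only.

In situ: Daniel must allow the consultant to tell who to publish the application without hesitation.
The filler 'who' is interpreted as the direct object of 'tell'. Wh-movement fronts it, leaving a gap right after 'tell':
Who must Daniel allow the consultant to tell ___ to publish the application without hesitation?
'tell' is word 8.

8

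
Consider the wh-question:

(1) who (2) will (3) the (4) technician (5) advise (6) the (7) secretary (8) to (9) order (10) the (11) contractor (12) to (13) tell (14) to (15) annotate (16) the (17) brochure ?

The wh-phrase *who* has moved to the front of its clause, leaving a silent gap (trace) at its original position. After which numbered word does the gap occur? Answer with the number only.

13

Pre-movement form: The technician will advise the secretary to order the contractor to tell who to annotate the brochure.
'who' is the direct object of 'tell'. Wh-movement fronts it, leaving a gap right after 'tell':
Who will the technician advise the secretary to order the contractor to tell ___ to annotate the brochure?
'tell' is word 13.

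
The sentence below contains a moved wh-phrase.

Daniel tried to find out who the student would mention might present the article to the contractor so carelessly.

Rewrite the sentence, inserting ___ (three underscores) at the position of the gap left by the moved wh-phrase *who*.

In situ: The student would mention who might present the article to the contractor so carelessly.
'who' is the subject of the clause embedded under 'mention'. The gap is right after 'mention'.

Daniel tried to find out who the student would mention ___ might present the article to the contractor so carelessly.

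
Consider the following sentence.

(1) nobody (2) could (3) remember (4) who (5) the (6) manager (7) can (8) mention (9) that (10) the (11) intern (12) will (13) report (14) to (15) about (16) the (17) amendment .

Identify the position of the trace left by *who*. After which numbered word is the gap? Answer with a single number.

14

In situ: The manager can mention that the intern will report to who about the amendment.
'who' is the object of the preposition 'to'. Wh-movement fronts it, leaving a gap right after 'to':
Nobody could remember who the manager can mention that the intern will report to ___ about the amendment.
'to' is word 14.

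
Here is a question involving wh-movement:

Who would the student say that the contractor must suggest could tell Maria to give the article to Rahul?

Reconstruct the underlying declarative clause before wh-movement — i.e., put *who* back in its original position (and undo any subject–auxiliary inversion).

'who' functions as the subject of the clause embedded under 'suggest'. It moves to the left edge, and the trace sits right after 'suggest':
Who would the student say that the contractor must suggest ___ could tell Maria to give the article to Rahul?

The student would say that the contractor must suggest who could tell Maria to give the article to Rahul.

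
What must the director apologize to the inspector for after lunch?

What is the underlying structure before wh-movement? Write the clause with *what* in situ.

'what' functions as the object of the preposition 'for'. Fronting leaves a gap immediately after 'for':
What must the director apologize to the inspector for ___ after lunch?

The director must apologize to the inspector for what after lunch.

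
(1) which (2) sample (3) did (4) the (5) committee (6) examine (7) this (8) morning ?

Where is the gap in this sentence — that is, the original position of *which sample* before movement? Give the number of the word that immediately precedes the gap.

6

Underlying clause: The committee did examine which sample this morning.
'which sample' functions as the direct object of 'examine'. Fronting leaves a gap immediately after 'examine':
Which sample did the committee examine ___ this morning?
'examine' is word 6.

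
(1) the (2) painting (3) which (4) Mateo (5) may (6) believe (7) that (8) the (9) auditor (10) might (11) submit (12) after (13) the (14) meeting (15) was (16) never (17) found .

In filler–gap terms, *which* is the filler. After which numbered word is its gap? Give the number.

'which' functions as the direct object of 'submit'. Wh-movement fronts it, leaving a gap right after 'submit':
The painting which Mateo may believe that the auditor might submit ___ after the meeting was never found.
'submit' is word 11.

11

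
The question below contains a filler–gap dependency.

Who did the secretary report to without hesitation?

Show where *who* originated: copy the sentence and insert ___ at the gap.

Before movement: The secretary did report to who without hesitation.
'who' functions as the object of the preposition 'to'. The gap is right after 'to'.

Who did the secretary report to ___ without hesitation?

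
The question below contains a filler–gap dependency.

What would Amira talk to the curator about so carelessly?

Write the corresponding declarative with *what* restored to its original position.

Amira would talk to the curator about what so carelessly.

'what' is the object of the preposition 'about'. Wh-movement fronts it, leaving a gap right after 'about':
What would Amira talk to the curator about ___ so carelessly?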